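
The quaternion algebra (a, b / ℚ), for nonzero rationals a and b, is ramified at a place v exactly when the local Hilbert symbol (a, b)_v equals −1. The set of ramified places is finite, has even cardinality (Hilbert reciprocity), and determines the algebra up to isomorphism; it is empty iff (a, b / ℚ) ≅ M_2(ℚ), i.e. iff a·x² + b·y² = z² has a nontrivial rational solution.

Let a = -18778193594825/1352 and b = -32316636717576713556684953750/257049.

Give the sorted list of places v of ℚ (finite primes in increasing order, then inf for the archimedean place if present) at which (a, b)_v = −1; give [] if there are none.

(a, b) ≡ (-9826306, -26486) mod (ℚ^×)²; places V = {2, 3, 5, 7, 13, 17, 19, 23, 41, 53, ∞}.
(a,b)_23: α=2, u≡14; β=4, v≡22 (mod 23); (14|23)=-1, (22|23)=-1; sign (−1)^0·-1^4·-1^2 = +1.
(a,b)_13: α=-2, u≡3; β=-4, v≡6 (mod 13); (3|13)=+1, (6|13)=-1; sign (−1)^0·+1^-4·-1^-2 = +1.
(a,b)_17: α=3, u≡1; β=5, v≡3 (mod 17); (1|17)=+1, (3|17)=-1; sign (−1)^0·+1^5·-1^3 = -1.
(a,b)_2: α=-3, β=1; u≡7, v≡5 (mod 8); ε(u)ε(v)=1·0, αω(v)=-3·1, βω(u)=1·0; sum ≡ 1  ⇒  -1.
(a,b)_7: α=1, u≡2; β=2, v≡2 (mod 7); (2|7)=+1, (2|7)=+1; sign (−1)^0·+1^2·+1^1 = +1.
(a,b)_53: α=1, u≡30; β=2, v≡41 (mod 53); (30|53)=-1, (41|53)=-1; sign (−1)^0·-1^2·-1^1 = -1.
(a,b)_41: α=1, u≡32; β=3, v≡10 (mod 41); (32|41)=+1, (10|41)=+1; sign (−1)^0·+1^3·+1^1 = +1.
(a,b)_5: α=2, u≡1; β=4, v≡1 (mod 5); (1|5)=+1, (1|5)=+1; sign (−1)^0·+1^4·+1^2 = +1.
(a,b)_∞: sgn(-9826306)=−, sgn(-26486)=−, so -1.
(a,b)_3: α=0, u≡2; β=-2, v≡1 (mod 3); (2|3)=-1, (1|3)=+1; sign (−1)^0·-1^-2·+1^0 = +1.
(a,b)_19: α=1, u≡4; β=3, v≡12 (mod 19); (4|19)=+1, (12|19)=-1; sign (−1)^1·+1^3·-1^1 = +1.
(-9826306, -26486 / ℚ) ramifies at {2, 17, 53, ∞}: a division algebra.

[2, 17, 53, inf]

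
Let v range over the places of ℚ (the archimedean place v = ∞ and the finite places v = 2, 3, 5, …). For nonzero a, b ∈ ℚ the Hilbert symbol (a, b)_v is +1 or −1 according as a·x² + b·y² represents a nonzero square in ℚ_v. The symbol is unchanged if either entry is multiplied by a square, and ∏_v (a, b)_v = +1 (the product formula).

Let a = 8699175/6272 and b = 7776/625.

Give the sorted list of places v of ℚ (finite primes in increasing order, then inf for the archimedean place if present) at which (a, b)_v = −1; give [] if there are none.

[]

(a, b) ≡ (46, 6) mod (ℚ^×)²; places V = {2, 3, 5, 7, 23, 41, ∞}.
(a,b)_23: α=1, u≡8; β=0, v≡12 (mod 23); (8|23)=+1, (12|23)=+1; sign (−1)^0·+1^0·+1^1 = +1.
(a,b)_7: α=-2, u≡1; β=0, v≡3 (mod 7); (1|7)=+1, (3|7)=-1; sign (−1)^0·+1^0·-1^-2 = +1.
(a,b)_3: α=2, u≡1; β=5, v≡2 (mod 3); (1|3)=+1, (2|3)=-1; sign (−1)^0·+1^5·-1^2 = +1.
(a,b)_2: α=-7, β=5; u≡7, v≡3 (mod 8); ε(u)ε(v)=1·1, αω(v)=-7·1, βω(u)=5·0; sum ≡ 0  ⇒  +1.
(a,b)_∞: sgn(46)=+, sgn(6)=+, so +1.
(a,b)_5: α=2, u≡1; β=-4, v≡1 (mod 5); (1|5)=+1, (1|5)=+1; sign (−1)^0·+1^-4·+1^2 = +1.
(a,b)_41: α=2, u≡32; β=0, v≡15 (mod 41); (32|41)=+1, (15|41)=-1; sign (−1)^0·+1^0·-1^2 = +1.
Ram(a, b) = ∅: the form 46·x² + 6·y² − z² is isotropic over every ℚ_v, so by Hasse–Minkowski it is isotropic over ℚ.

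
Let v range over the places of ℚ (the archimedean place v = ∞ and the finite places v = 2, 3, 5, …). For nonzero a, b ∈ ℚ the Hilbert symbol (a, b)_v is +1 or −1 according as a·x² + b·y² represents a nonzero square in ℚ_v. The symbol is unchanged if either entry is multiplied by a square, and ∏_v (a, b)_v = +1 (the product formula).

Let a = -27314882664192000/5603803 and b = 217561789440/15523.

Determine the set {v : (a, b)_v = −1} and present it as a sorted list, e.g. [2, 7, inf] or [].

Mod squares: a ≡ -226610, b ≡ 3655. Check v ∈ {∞, 2, 3, 5, 17, 19, 31, 43}.
v=17: a=17^3·(≡16), b=17^3·(≡11) mod 17; (16|17)=+1, (11|17)=-1; (−1)^{3·3·8}·(+1)^3·(-1)^3 = -1.
v=3: a=3^6·(≡1), b=3^2·(≡1) mod 3; (1|3)=+1, (1|3)=+1; (−1)^{6·2·1}·(+1)^2·(+1)^6 = +1.
v=43: a=43^-1·(≡7), b=43^-1·(≡42) mod 43; (7|43)=-1, (42|43)=-1; (−1)^{-1·-1·21}·(-1)^-1·(-1)^-1 = -1.
v=2: v_2(a)=11, v_2(b)=10; units ≡ 7, 7 (mod 8); ε·ε+αω+βω = 1·1+11·0+10·0 ≡ 1  ⇒  (a,b)_2 = -1.
v=∞: -226610 < 0 and 3655 > 0  ⇒  (a,b)_∞ = +1.
v=31: a=31^3·(≡3), b=31^2·(≡28) mod 31; (3|31)=-1, (28|31)=+1; (−1)^{3·2·15}·(-1)^2·(+1)^3 = +1.
v=5: a=5^3·(≡3), b=5^1·(≡1) mod 5; (3|5)=-1, (1|5)=+1; (−1)^{3·1·2}·(-1)^1·(+1)^3 = -1.
v=19: a=19^-4·(≡14), b=19^-2·(≡7) mod 19; (14|19)=-1, (7|19)=+1; (−1)^{-4·-2·9}·(-1)^-2·(+1)^-4 = +1.
Ram(-226610, 3655) = {2, 5, 17, 43}; no ℚ_2-point on the conic.

[2, 5, 17, 43]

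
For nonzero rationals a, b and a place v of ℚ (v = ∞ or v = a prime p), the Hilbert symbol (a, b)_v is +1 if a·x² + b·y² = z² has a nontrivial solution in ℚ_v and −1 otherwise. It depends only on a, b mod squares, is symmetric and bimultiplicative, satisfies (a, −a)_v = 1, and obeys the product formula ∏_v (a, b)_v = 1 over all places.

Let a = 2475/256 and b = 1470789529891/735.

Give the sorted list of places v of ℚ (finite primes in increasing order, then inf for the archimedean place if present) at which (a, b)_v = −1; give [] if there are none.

Mod squares: a ≡ 11, b ≡ 37365. Check v ∈ {∞, 2, 3, 5, 7, 11, 47, 53}.
v=53: a=53^0·(≡43), b=53^1·(≡36) mod 53; (43|53)=+1, (36|53)=+1; (−1)^{0·1·26}·(+1)^1·(+1)^0 = +1.
v=47: a=47^0·(≡44), b=47^5·(≡43) mod 47; (44|47)=-1, (43|47)=-1; (−1)^{0·5·23}·(-1)^5·(-1)^0 = -1.
v=3: a=3^2·(≡2), b=3^-1·(≡2) mod 3; (2|3)=-1, (2|3)=-1; (−1)^{2·-1·1}·(-1)^-1·(-1)^2 = -1.
v=∞: 11 > 0 and 37365 > 0  ⇒  (a,b)_∞ = +1.
v=2: v_2(a)=-8, v_2(b)=0; units ≡ 3, 5 (mod 8); ε·ε+αω+βω = 1·0+-8·1+0·1 ≡ 0  ⇒  (a,b)_2 = +1.
v=11: a=11^1·(≡9), b=11^2·(≡1) mod 11; (9|11)=+1, (1|11)=+1; (−1)^{1·2·5}·(+1)^2·(+1)^1 = +1.
v=5: a=5^2·(≡4), b=5^-1·(≡3) mod 5; (4|5)=+1, (3|5)=-1; (−1)^{2·-1·2}·(+1)^-1·(-1)^2 = +1.
v=7: a=7^0·(≡1), b=7^-2·(≡3) mod 7; (1|7)=+1, (3|7)=-1; (−1)^{0·-2·3}·(+1)^-2·(-1)^0 = +1.
(11, 37365 / ℚ) ramifies at {3, 47}: a division algebra.

[3, 47]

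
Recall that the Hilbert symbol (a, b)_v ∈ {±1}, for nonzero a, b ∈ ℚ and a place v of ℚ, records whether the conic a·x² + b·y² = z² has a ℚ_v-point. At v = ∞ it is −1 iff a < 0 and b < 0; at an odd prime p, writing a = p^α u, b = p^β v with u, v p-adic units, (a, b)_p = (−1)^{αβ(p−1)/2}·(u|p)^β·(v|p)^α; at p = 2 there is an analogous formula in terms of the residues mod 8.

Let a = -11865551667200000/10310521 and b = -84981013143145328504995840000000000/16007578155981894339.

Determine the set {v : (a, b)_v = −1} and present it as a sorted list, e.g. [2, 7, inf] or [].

Mod squares: a ≡ -18105395, b ≡ -11. Check v ∈ {∞, 2, 3, 5, 7, 11, 13, 19, 23, 31, 37, 41, 47}.
v=11: a=11^1·(≡8), b=11^-1·(≡6) mod 11; (8|11)=-1, (6|11)=-1; (−1)^{1·-1·5}·(-1)^-1·(-1)^1 = -1.
v=3: a=3^0·(≡1), b=3^-4·(≡1) mod 3; (1|3)=+1, (1|3)=+1; (−1)^{0·-4·1}·(+1)^-4·(+1)^0 = +1.
v=37: a=37^1·(≡16), b=37^2·(≡12) mod 37; (16|37)=+1, (12|37)=+1; (−1)^{1·2·18}·(+1)^2·(+1)^1 = +1.
v=19: a=19^-2·(≡1), b=19^-4·(≡10) mod 19; (1|19)=+1, (10|19)=-1; (−1)^{-2·-4·9}·(+1)^-4·(-1)^-2 = +1.
v=23: a=23^0·(≡19), b=23^2·(≡2) mod 23; (19|23)=-1, (2|23)=+1; (−1)^{0·2·11}·(-1)^2·(+1)^0 = +1.
v=5: a=5^5·(≡1), b=5^10·(≡1) mod 5; (1|5)=+1, (1|5)=+1; (−1)^{5·10·2}·(+1)^10·(+1)^5 = +1.
v=∞: -18105395 < 0 and -11 < 0  ⇒  (a,b)_∞ = -1.
v=31: a=31^1·(≡27), b=31^2·(≡28) mod 31; (27|31)=-1, (28|31)=+1; (−1)^{1·2·15}·(-1)^2·(+1)^1 = +1.
v=7: a=7^1·(≡2), b=7^2·(≡6) mod 7; (2|7)=+1, (6|7)=-1; (−1)^{1·2·3}·(+1)^2·(-1)^1 = -1.
v=47: a=47^0·(≡39), b=47^2·(≡6) mod 47; (39|47)=-1, (6|47)=+1; (−1)^{0·2·23}·(-1)^2·(+1)^0 = +1.
v=41: a=41^1·(≡32), b=41^2·(≡7) mod 41; (32|41)=+1, (7|41)=-1; (−1)^{1·2·20}·(+1)^2·(-1)^1 = -1.
v=2: v_2(a)=20, v_2(b)=36; units ≡ 5, 5 (mod 8); ε·ε+αω+βω = 0·0+20·1+36·1 ≡ 0  ⇒  (a,b)_2 = +1.
v=13: a=13^-4·(≡1), b=13^-10·(≡8) mod 13; (1|13)=+1, (8|13)=-1; (−1)^{-4·-10·6}·(+1)^-10·(-1)^-4 = +1.
(-18105395, -11 / ℚ) ramifies at {7, 11, 41, ∞}: a division algebra.

[7, 11, 41, inf]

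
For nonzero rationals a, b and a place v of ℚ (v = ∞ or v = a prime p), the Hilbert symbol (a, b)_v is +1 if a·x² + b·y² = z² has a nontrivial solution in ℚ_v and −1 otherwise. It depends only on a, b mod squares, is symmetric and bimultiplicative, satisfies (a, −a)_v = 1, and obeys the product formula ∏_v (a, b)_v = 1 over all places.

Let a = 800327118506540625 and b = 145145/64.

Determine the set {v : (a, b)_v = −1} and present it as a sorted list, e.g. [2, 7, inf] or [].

(a, b) ≡ (8273265, 145145) mod (ℚ^×)²; places V = {2, 3, 5, 7, 11, 13, 19, 29, ∞}.
(a,b)_11: α=3, u≡3; β=1, v≡8 (mod 11); (3|11)=+1, (8|11)=-1; sign (−1)^1·+1^1·-1^3 = +1.
(a,b)_∞: sgn(8273265)=+, sgn(145145)=+, so +1.
(a,b)_5: α=5, u≡3; β=1, v≡1 (mod 5); (3|5)=-1, (1|5)=+1; sign (−1)^0·-1^1·+1^5 = -1.
(a,b)_19: α=1, u≡15; β=0, v≡6 (mod 19); (15|19)=-1, (6|19)=+1; sign (−1)^0·-1^0·+1^1 = +1.
(a,b)_2: α=0, β=-6; u≡1, v≡1 (mod 8); ε(u)ε(v)=0·0, αω(v)=0·0, βω(u)=-6·0; sum ≡ 0  ⇒  +1.
(a,b)_3: α=3, u≡2; β=0, v≡2 (mod 3); (2|3)=-1, (2|3)=-1; sign (−1)^0·-1^0·-1^3 = -1.
(a,b)_13: α=3, u≡10; β=1, v≡2 (mod 13); (10|13)=+1, (2|13)=-1; sign (−1)^0·+1^1·-1^3 = -1.
(a,b)_7: α=1, u≡1; β=1, v≡1 (mod 7); (1|7)=+1, (1|7)=+1; sign (−1)^1·+1^1·+1^1 = -1.
(a,b)_29: α=3, u≡10; β=1, v≡27 (mod 29); (10|29)=-1, (27|29)=-1; sign (−1)^0·-1^1·-1^3 = +1.
|Ram(8273265, 145145)| = 4, even; anisotropic at {3, 5, 7, 13}.

[3, 5, 7, 13]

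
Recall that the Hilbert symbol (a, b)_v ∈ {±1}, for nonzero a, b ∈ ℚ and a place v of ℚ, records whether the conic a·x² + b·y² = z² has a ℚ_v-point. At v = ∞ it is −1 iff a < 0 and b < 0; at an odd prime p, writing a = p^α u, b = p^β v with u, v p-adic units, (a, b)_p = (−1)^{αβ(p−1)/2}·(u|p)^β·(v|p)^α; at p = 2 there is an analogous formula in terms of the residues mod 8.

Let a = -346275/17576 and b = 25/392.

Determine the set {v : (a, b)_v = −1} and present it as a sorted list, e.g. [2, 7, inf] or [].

[13, 19]

Mod squares: a ≡ -494, b ≡ 2. Check v ∈ {∞, 2, 3, 5, 7, 13, 19}.
v=∞: -494 < 0 and 2 > 0  ⇒  (a,b)_∞ = +1.
v=5: a=5^2·(≡4), b=5^2·(≡3) mod 5; (4|5)=+1, (3|5)=-1; (−1)^{2·2·2}·(+1)^2·(-1)^2 = +1.
v=2: v_2(a)=-3, v_2(b)=-3; units ≡ 1, 1 (mod 8); ε·ε+αω+βω = 0·0+-3·0+-3·0 ≡ 0  ⇒  (a,b)_2 = +1.
v=13: a=13^-3·(≡4), b=13^0·(≡6) mod 13; (4|13)=+1, (6|13)=-1; (−1)^{-3·0·6}·(+1)^0·(-1)^-3 = -1.
v=3: a=3^6·(≡1), b=3^0·(≡2) mod 3; (1|3)=+1, (2|3)=-1; (−1)^{6·0·1}·(+1)^0·(-1)^6 = +1.
v=7: a=7^0·(≡6), b=7^-2·(≡4) mod 7; (6|7)=-1, (4|7)=+1; (−1)^{0·-2·3}·(-1)^-2·(+1)^0 = +1.
v=19: a=19^1·(≡15), b=19^0·(≡10) mod 19; (15|19)=-1, (10|19)=-1; (−1)^{1·0·9}·(-1)^0·(-1)^1 = -1.
(-494, 2 / ℚ) ramifies at {13, 19}: a division algebra.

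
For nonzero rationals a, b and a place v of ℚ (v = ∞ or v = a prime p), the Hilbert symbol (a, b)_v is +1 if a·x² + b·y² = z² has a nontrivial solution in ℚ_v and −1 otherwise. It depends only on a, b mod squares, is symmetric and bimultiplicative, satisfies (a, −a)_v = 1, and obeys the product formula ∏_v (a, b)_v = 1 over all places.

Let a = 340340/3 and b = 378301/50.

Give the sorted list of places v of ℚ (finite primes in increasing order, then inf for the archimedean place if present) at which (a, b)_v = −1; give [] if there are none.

(a, b) ≡ (255255, 2618) mod (ℚ^×)²; places V = {2, 3, 5, 7, 11, 13, 17, ∞}.
(a,b)_11: α=1, u≡10; β=1, v≡10 (mod 11); (10|11)=-1, (10|11)=-1; sign (−1)^1·-1^1·-1^1 = -1.
(a,b)_3: α=-1, u≡2; β=0, v≡2 (mod 3); (2|3)=-1, (2|3)=-1; sign (−1)^0·-1^0·-1^-1 = -1.
(a,b)_13: α=1, u≡8; β=0, v≡6 (mod 13); (8|13)=-1, (6|13)=-1; sign (−1)^0·-1^0·-1^1 = -1.
(a,b)_17: α=1, u≡15; β=3, v≡8 (mod 17); (15|17)=+1, (8|17)=+1; sign (−1)^0·+1^3·+1^1 = +1.
(a,b)_7: α=1, u≡4; β=1, v≡3 (mod 7); (4|7)=+1, (3|7)=-1; sign (−1)^1·+1^1·-1^1 = +1.
(a,b)_5: α=1, u≡1; β=-2, v≡3 (mod 5); (1|5)=+1, (3|5)=-1; sign (−1)^0·+1^-2·-1^1 = -1.
(a,b)_2: α=2, β=-1; u≡7, v≡5 (mod 8); ε(u)ε(v)=1·0, αω(v)=2·1, βω(u)=-1·0; sum ≡ 0  ⇒  +1.
(a,b)_∞: sgn(255255)=+, sgn(2618)=+, so +1.
(255255, 2618 / ℚ) ramifies at {3, 5, 11, 13}: a division algebra.

[3, 5, 11, 13]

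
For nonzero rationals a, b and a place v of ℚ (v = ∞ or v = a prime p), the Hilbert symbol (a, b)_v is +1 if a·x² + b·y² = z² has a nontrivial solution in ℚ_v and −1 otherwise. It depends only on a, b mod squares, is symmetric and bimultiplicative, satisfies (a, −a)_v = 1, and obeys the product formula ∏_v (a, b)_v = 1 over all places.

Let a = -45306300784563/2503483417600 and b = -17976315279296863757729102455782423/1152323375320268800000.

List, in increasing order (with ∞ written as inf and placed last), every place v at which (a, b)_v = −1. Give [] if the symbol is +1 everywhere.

[5, 7, 17, 31, 37, inf]

Mod squares: a ≡ -4403, b ≡ -15134665. Check v ∈ {∞, 2, 3, 5, 7, 11, 13, 17, 29, 31, 37}.
v=31: a=31^-2·(≡23), b=31^-3·(≡28) mod 31; (23|31)=-1, (28|31)=+1; (−1)^{-2·-3·15}·(-1)^-3·(+1)^-2 = -1.
v=37: a=37^1·(≡23), b=37^3·(≡27) mod 37; (23|37)=-1, (27|37)=+1; (−1)^{1·3·18}·(-1)^3·(+1)^1 = -1.
v=29: a=29^-2·(≡9), b=29^-3·(≡6) mod 29; (9|29)=+1, (6|29)=+1; (−1)^{-2·-3·14}·(+1)^-3·(+1)^-2 = +1.
v=5: a=5^-2·(≡3), b=5^-5·(≡2) mod 5; (3|5)=-1, (2|5)=-1; (−1)^{-2·-5·2}·(-1)^-5·(-1)^-2 = -1.
v=∞: -4403 < 0 and -15134665 < 0  ⇒  (a,b)_∞ = -1.
v=13: a=13^2·(≡4), b=13^5·(≡9) mod 13; (4|13)=+1, (9|13)=+1; (−1)^{2·5·6}·(+1)^5·(+1)^2 = +1.
v=7: a=7^1·(≡1), b=7^3·(≡1) mod 7; (1|7)=+1, (1|7)=+1; (−1)^{1·3·3}·(+1)^3·(+1)^1 = -1.
v=11: a=11^-2·(≡10), b=11^-2·(≡9) mod 11; (10|11)=-1, (9|11)=+1; (−1)^{-2·-2·5}·(-1)^-2·(+1)^-2 = +1.
v=2: v_2(a)=-10, v_2(b)=-22; units ≡ 5, 7 (mod 8); ε·ε+αω+βω = 0·1+-10·0+-22·1 ≡ 0  ⇒  (a,b)_2 = +1.
v=3: a=3^6·(≡1), b=3^14·(≡2) mod 3; (1|3)=+1, (2|3)=-1; (−1)^{6·14·1}·(+1)^14·(-1)^6 = +1.
v=17: a=17^5·(≡9), b=17^12·(≡3) mod 17; (9|17)=+1, (3|17)=-1; (−1)^{5·12·8}·(+1)^12·(-1)^5 = -1.
(-4403, -15134665 / ℚ) ramifies at {5, 7, 17, 31, 37, ∞}: a division algebra.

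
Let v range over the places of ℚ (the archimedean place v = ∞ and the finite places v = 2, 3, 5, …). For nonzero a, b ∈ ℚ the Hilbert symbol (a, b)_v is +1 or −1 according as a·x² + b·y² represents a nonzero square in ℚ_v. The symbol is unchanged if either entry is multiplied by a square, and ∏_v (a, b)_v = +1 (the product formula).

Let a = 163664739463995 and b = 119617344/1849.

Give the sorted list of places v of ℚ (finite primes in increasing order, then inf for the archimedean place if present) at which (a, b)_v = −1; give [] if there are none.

[11, 31]

(a, b) ≡ (3795, 207669) mod (ℚ^×)²; places V = {2, 3, 5, 7, 11, 23, 29, 31, 43, ∞}.
(a,b)_3: α=3, u≡2; β=3, v≡1 (mod 3); (2|3)=-1, (1|3)=+1; sign (−1)^1·-1^3·+1^3 = +1.
(a,b)_5: α=1, u≡4; β=0, v≡1 (mod 5); (4|5)=+1, (1|5)=+1; sign (−1)^0·+1^0·+1^1 = +1.
(a,b)_29: α=2, u≡13; β=1, v≡3 (mod 29); (13|29)=+1, (3|29)=-1; sign (−1)^0·+1^1·-1^2 = +1.
(a,b)_2: α=0, β=6; u≡3, v≡5 (mod 8); ε(u)ε(v)=1·0, αω(v)=0·1, βω(u)=6·1; sum ≡ 0  ⇒  +1.
(a,b)_∞: sgn(3795)=+, sgn(207669)=+, so +1.
(a,b)_31: α=2, u≡24; β=1, v≡12 (mod 31); (24|31)=-1, (12|31)=-1; sign (−1)^0·-1^1·-1^2 = -1.
(a,b)_23: α=1, u≡16; β=0, v≡13 (mod 23); (16|23)=+1, (13|23)=+1; sign (−1)^0·+1^0·+1^1 = +1.
(a,b)_43: α=0, u≡35; β=-2, v≡30 (mod 43); (35|43)=+1, (30|43)=-1; sign (−1)^0·+1^-2·-1^0 = +1.
(a,b)_11: α=3, u≡3; β=1, v≡1 (mod 11); (3|11)=+1, (1|11)=+1; sign (−1)^1·+1^1·+1^3 = -1.
(a,b)_7: α=2, u≡1; β=1, v≡2 (mod 7); (1|7)=+1, (2|7)=+1; sign (−1)^0·+1^1·+1^2 = +1.
Ram(3795, 207669) = {11, 31}; no ℚ_11-point on the conic.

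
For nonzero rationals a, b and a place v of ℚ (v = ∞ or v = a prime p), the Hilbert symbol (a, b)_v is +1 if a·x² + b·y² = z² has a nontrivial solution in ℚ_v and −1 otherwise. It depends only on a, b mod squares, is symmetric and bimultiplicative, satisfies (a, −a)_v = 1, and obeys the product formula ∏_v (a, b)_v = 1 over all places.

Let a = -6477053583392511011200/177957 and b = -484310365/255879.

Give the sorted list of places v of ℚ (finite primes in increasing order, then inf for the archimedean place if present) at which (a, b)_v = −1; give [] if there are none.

Mod squares: a ≡ -286, b ≡ -3315. Check v ∈ {∞, 2, 3, 5, 7, 11, 13, 17, 31}.
v=13: a=13^-3·(≡10), b=13^-1·(≡7) mod 13; (10|13)=+1, (7|13)=-1; (−1)^{-3·-1·6}·(+1)^-1·(-1)^-3 = -1.
v=31: a=31^6·(≡13), b=31^2·(≡19) mod 31; (13|31)=-1, (19|31)=+1; (−1)^{6·2·15}·(-1)^2·(+1)^6 = +1.
v=3: a=3^-4·(≡2), b=3^-9·(≡2) mod 3; (2|3)=-1, (2|3)=-1; (−1)^{-4·-9·1}·(-1)^-9·(-1)^-4 = -1.
v=∞: -286 < 0 and -3315 < 0  ⇒  (a,b)_∞ = -1.
v=11: a=11^5·(≡8), b=11^2·(≡2) mod 11; (8|11)=-1, (2|11)=-1; (−1)^{5·2·5}·(-1)^2·(-1)^5 = -1.
v=5: a=5^2·(≡1), b=5^1·(≡3) mod 5; (1|5)=+1, (3|5)=-1; (−1)^{2·1·2}·(+1)^1·(-1)^2 = +1.
v=7: a=7^2·(≡1), b=7^2·(≡3) mod 7; (1|7)=+1, (3|7)=-1; (−1)^{2·2·3}·(+1)^2·(-1)^2 = +1.
v=17: a=17^2·(≡10), b=17^1·(≡15) mod 17; (10|17)=-1, (15|17)=+1; (−1)^{2·1·8}·(-1)^1·(+1)^2 = -1.
v=2: v_2(a)=7, v_2(b)=0; units ≡ 1, 5 (mod 8); ε·ε+αω+βω = 0·0+7·1+0·0 ≡ 1  ⇒  (a,b)_2 = -1.
|Ram(-286, -3315)| = 6, even; anisotropic at {2, 3, 11, 13, 17, ∞}.

[2, 3, 11, 13, 17, inf]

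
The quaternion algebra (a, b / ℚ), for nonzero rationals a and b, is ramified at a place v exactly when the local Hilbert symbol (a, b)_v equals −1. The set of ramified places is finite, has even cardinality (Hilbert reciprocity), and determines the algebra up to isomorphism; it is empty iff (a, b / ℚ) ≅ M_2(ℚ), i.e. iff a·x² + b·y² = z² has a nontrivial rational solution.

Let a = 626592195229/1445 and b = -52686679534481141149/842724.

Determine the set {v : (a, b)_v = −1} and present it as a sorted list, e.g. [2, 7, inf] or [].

[11, 13]

Mod squares: a ≡ 120865745, b ≡ -54901. Check v ∈ {∞, 2, 3, 5, 7, 11, 13, 17, 19, 23, 31, 41}.
v=5: a=5^-1·(≡1), b=5^0·(≡4) mod 5; (1|5)=+1, (4|5)=+1; (−1)^{-1·0·2}·(+1)^0·(+1)^-1 = +1.
v=7: a=7^3·(≡3), b=7^3·(≡4) mod 7; (3|7)=-1, (4|7)=+1; (−1)^{3·3·3}·(-1)^3·(+1)^3 = +1.
v=11: a=11^1·(≡4), b=11^1·(≡5) mod 11; (4|11)=+1, (5|11)=+1; (−1)^{1·1·5}·(+1)^1·(+1)^1 = -1.
v=3: a=3^0·(≡2), b=3^-6·(≡2) mod 3; (2|3)=-1, (2|3)=-1; (−1)^{0·-6·1}·(-1)^-6·(-1)^0 = +1.
v=19: a=19^1·(≡3), b=19^4·(≡6) mod 19; (3|19)=-1, (6|19)=+1; (−1)^{1·4·9}·(-1)^4·(+1)^1 = +1.
v=2: v_2(a)=0, v_2(b)=-2; units ≡ 1, 3 (mod 8); ε·ε+αω+βω = 0·1+0·1+-2·0 ≡ 0  ⇒  (a,b)_2 = +1.
v=∞: 120865745 > 0 and -54901 < 0  ⇒  (a,b)_∞ = +1.
v=23: a=23^2·(≡9), b=23^3·(≡19) mod 23; (9|23)=+1, (19|23)=-1; (−1)^{2·3·11}·(+1)^3·(-1)^2 = +1.
v=13: a=13^1·(≡4), b=13^2·(≡6) mod 13; (4|13)=+1, (6|13)=-1; (−1)^{1·2·6}·(+1)^2·(-1)^1 = -1.
v=41: a=41^1·(≡4), b=41^2·(≡39) mod 41; (4|41)=+1, (39|41)=+1; (−1)^{1·2·20}·(+1)^2·(+1)^1 = +1.
v=17: a=17^-2·(≡11), b=17^-2·(≡8) mod 17; (11|17)=-1, (8|17)=+1; (−1)^{-2·-2·8}·(-1)^-2·(+1)^-2 = +1.
v=31: a=31^1·(≡16), b=31^1·(≡15) mod 31; (16|31)=+1, (15|31)=-1; (−1)^{1·1·15}·(+1)^1·(-1)^1 = +1.
Ram(120865745, -54901) = {11, 13}; no ℚ_11-point on the conic.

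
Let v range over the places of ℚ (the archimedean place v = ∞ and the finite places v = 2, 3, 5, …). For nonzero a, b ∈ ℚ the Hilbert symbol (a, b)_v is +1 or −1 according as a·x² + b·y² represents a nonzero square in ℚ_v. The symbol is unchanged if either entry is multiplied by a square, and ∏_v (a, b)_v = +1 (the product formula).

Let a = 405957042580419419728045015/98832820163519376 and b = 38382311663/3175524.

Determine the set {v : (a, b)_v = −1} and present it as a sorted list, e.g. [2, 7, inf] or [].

[2, 5, 29, 41]

Mod squares: a ≡ 279415, b ≡ 47. Check v ∈ {∞, 2, 3, 5, 7, 11, 17, 29, 41, 47}.
v=3: a=3^-20·(≡1), b=3^-8·(≡2) mod 3; (1|3)=+1, (2|3)=-1; (−1)^{-20·-8·1}·(+1)^-8·(-1)^-20 = +1.
v=5: a=5^1·(≡3), b=5^0·(≡2) mod 5; (3|5)=-1, (2|5)=-1; (−1)^{1·0·2}·(-1)^0·(-1)^1 = -1.
v=41: a=41^11·(≡10), b=41^4·(≡19) mod 41; (10|41)=+1, (19|41)=-1; (−1)^{11·4·20}·(+1)^4·(-1)^11 = -1.
v=29: a=29^1·(≡28), b=29^0·(≡21) mod 29; (28|29)=+1, (21|29)=-1; (−1)^{1·0·14}·(+1)^0·(-1)^1 = -1.
v=11: a=11^-6·(≡3), b=11^-2·(≡4) mod 11; (3|11)=+1, (4|11)=+1; (−1)^{-6·-2·5}·(+1)^-2·(+1)^-6 = +1.
v=47: a=47^3·(≡33), b=47^1·(≡3) mod 47; (33|47)=-1, (3|47)=+1; (−1)^{3·1·23}·(-1)^1·(+1)^3 = +1.
v=17: a=17^0·(≡11), b=17^2·(≡2) mod 17; (11|17)=-1, (2|17)=+1; (−1)^{0·2·8}·(-1)^2·(+1)^0 = +1.
v=7: a=7^2·(≡3), b=7^0·(≡5) mod 7; (3|7)=-1, (5|7)=-1; (−1)^{2·0·3}·(-1)^0·(-1)^2 = +1.
v=2: v_2(a)=-4, v_2(b)=-2; units ≡ 7, 7 (mod 8); ε·ε+αω+βω = 1·1+-4·0+-2·0 ≡ 1  ⇒  (a,b)_2 = -1.
v=∞: 279415 > 0 and 47 > 0  ⇒  (a,b)_∞ = +1.
(279415, 47 / ℚ) ramifies at {2, 5, 29, 41}: a division algebra.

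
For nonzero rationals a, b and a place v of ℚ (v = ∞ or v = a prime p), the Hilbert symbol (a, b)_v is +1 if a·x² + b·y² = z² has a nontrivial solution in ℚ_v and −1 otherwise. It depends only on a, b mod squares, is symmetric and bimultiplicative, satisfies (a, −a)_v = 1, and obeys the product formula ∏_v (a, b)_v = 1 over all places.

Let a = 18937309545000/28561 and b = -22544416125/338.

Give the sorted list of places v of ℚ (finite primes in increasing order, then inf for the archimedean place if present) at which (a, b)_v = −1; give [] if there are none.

[3, 5, 11, 17]

(a, b) ≡ (2618, -5610) mod (ℚ^×)²; places V = {2, 3, 5, 7, 11, 13, 17, ∞}.
(a,b)_5: α=4, u≡2; β=3, v≡2 (mod 5); (2|5)=-1, (2|5)=-1; sign (−1)^0·-1^3·-1^4 = -1.
(a,b)_7: α=3, u≡5; β=2, v≡1 (mod 7); (5|7)=-1, (1|7)=+1; sign (−1)^0·-1^2·+1^3 = +1.
(a,b)_2: α=3, β=-1; u≡5, v≡3 (mod 8); ε(u)ε(v)=0·1, αω(v)=3·1, βω(u)=-1·1; sum ≡ 0  ⇒  +1.
(a,b)_17: α=1, u≡1; β=1, v≡11 (mod 17); (1|17)=+1, (11|17)=-1; sign (−1)^0·+1^1·-1^1 = -1.
(a,b)_13: α=-4, u≡2; β=-2, v≡8 (mod 13); (2|13)=-1, (8|13)=-1; sign (−1)^0·-1^-2·-1^-4 = +1.
(a,b)_3: α=10, u≡2; β=9, v≡2 (mod 3); (2|3)=-1, (2|3)=-1; sign (−1)^0·-1^9·-1^10 = -1.
(a,b)_11: α=1, u≡10; β=1, v≡6 (mod 11); (10|11)=-1, (6|11)=-1; sign (−1)^1·-1^1·-1^1 = -1.
(a,b)_∞: sgn(2618)=+, sgn(-5610)=−, so +1.
|Ram(2618, -5610)| = 4, even; anisotropic at {3, 5, 11, 17}.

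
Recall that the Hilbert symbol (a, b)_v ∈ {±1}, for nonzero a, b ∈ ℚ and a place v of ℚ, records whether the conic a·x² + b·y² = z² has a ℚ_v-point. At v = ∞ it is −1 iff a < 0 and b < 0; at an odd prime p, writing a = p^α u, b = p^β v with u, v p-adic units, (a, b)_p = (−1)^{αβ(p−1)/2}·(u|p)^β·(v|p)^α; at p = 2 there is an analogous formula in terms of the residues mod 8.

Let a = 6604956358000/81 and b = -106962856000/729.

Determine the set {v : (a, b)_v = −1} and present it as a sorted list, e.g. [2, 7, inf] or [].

(a, b) ≡ (270655, -185185) mod (ℚ^×)²; places V = {2, 3, 5, 7, 11, 13, 19, 37, ∞}.
(a,b)_19: α=3, u≡2; β=2, v≡10 (mod 19); (2|19)=-1, (10|19)=-1; sign (−1)^0·-1^2·-1^3 = -1.
(a,b)_5: α=3, u≡4; β=3, v≡3 (mod 5); (4|5)=+1, (3|5)=-1; sign (−1)^0·+1^3·-1^3 = -1.
(a,b)_11: α=1, u≡5; β=1, v≡2 (mod 11); (5|11)=+1, (2|11)=-1; sign (−1)^1·+1^1·-1^1 = +1.
(a,b)_13: α=2, u≡11; β=1, v≡4 (mod 13); (11|13)=-1, (4|13)=+1; sign (−1)^0·-1^1·+1^2 = -1.
(a,b)_∞: sgn(270655)=+, sgn(-185185)=−, so +1.
(a,b)_3: α=-4, u≡1; β=-6, v≡2 (mod 3); (1|3)=+1, (2|3)=-1; sign (−1)^0·+1^-6·-1^-4 = +1.
(a,b)_37: α=1, u≡30; β=1, v≡34 (mod 37); (30|37)=+1, (34|37)=+1; sign (−1)^0·+1^1·+1^1 = +1.
(a,b)_7: α=1, u≡4; β=1, v≡3 (mod 7); (4|7)=+1, (3|7)=-1; sign (−1)^1·+1^1·-1^1 = +1.
(a,b)_2: α=4, β=6; u≡7, v≡7 (mod 8); ε(u)ε(v)=1·1, αω(v)=4·0, βω(u)=6·0; sum ≡ 1  ⇒  -1.
Ram(270655, -185185) = {2, 5, 13, 19}; no ℚ_2-point on the conic.

[2, 5, 13, 19]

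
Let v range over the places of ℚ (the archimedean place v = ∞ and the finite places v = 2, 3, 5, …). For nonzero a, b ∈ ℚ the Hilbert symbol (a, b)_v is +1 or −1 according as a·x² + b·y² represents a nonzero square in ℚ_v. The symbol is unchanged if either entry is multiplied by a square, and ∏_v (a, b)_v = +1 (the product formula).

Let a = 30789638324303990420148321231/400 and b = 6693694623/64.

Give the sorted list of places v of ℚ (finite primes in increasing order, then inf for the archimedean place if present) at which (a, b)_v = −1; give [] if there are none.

Mod squares: a ≡ 1043119, b ≡ 1463. Check v ∈ {∞, 2, 3, 5, 7, 11, 19, 23, 31}.
v=19: a=19^3·(≡8), b=19^1·(≡1) mod 19; (8|19)=-1, (1|19)=+1; (−1)^{3·1·9}·(-1)^1·(+1)^3 = +1.
v=2: v_2(a)=-4, v_2(b)=-6; units ≡ 7, 7 (mod 8); ε·ε+αω+βω = 1·1+-4·0+-6·0 ≡ 1  ⇒  (a,b)_2 = -1.
v=11: a=11^5·(≡3), b=11^1·(≡4) mod 11; (3|11)=+1, (4|11)=+1; (−1)^{5·1·5}·(+1)^1·(+1)^5 = -1.
v=3: a=3^2·(≡1), b=3^2·(≡2) mod 3; (1|3)=+1, (2|3)=-1; (−1)^{2·2·1}·(+1)^2·(-1)^2 = +1.
v=31: a=31^5·(≡7), b=31^2·(≡23) mod 31; (7|31)=+1, (23|31)=-1; (−1)^{5·2·15}·(+1)^2·(-1)^5 = -1.
v=∞: 1043119 > 0 and 1463 > 0  ⇒  (a,b)_∞ = +1.
v=23: a=23^5·(≡15), b=23^2·(≡11) mod 23; (15|23)=-1, (11|23)=-1; (−1)^{5·2·11}·(-1)^2·(-1)^5 = -1.
v=5: a=5^-2·(≡1), b=5^0·(≡2) mod 5; (1|5)=+1, (2|5)=-1; (−1)^{-2·0·2}·(+1)^0·(-1)^-2 = +1.
v=7: a=7^5·(≡4), b=7^1·(≡5) mod 7; (4|7)=+1, (5|7)=-1; (−1)^{5·1·3}·(+1)^1·(-1)^5 = +1.
|Ram(1043119, 1463)| = 4, even; anisotropic at {2, 11, 23, 31}.

[2, 11, 23, 31]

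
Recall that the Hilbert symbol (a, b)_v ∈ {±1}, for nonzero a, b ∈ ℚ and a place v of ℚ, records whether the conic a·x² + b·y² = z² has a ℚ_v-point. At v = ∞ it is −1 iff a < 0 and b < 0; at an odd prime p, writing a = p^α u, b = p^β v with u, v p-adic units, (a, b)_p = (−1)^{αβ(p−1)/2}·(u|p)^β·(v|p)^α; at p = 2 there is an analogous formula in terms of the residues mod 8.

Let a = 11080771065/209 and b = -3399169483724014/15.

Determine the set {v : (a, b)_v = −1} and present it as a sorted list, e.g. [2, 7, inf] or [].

(a, b) ≡ (2187185, -4290) mod (ℚ^×)²; places V = {2, 3, 5, 7, 11, 13, 19, 23, ∞}.
(a,b)_23: α=1, u≡2; β=4, v≡11 (mod 23); (2|23)=+1, (11|23)=-1; sign (−1)^0·+1^4·-1^1 = -1.
(a,b)_11: α=-1, u≡7; β=1, v≡8 (mod 11); (7|11)=-1, (8|11)=-1; sign (−1)^1·-1^1·-1^-1 = -1.
(a,b)_∞: sgn(2187185)=+, sgn(-4290)=−, so +1.
(a,b)_3: α=2, u≡2; β=-1, v≡1 (mod 3); (2|3)=-1, (1|3)=+1; sign (−1)^0·-1^-1·+1^2 = -1.
(a,b)_13: α=1, u≡9; β=1, v≡5 (mod 13); (9|13)=+1, (5|13)=-1; sign (−1)^0·+1^1·-1^1 = -1.
(a,b)_5: α=1, u≡2; β=-1, v≡2 (mod 5); (2|5)=-1, (2|5)=-1; sign (−1)^0·-1^-1·-1^1 = +1.
(a,b)_7: α=7, u≡6; β=6, v≡1 (mod 7); (6|7)=-1, (1|7)=+1; sign (−1)^0·-1^6·+1^7 = +1.
(a,b)_2: α=0, β=1; u≡1, v≡7 (mod 8); ε(u)ε(v)=0·1, αω(v)=0·0, βω(u)=1·0; sum ≡ 0  ⇒  +1.
(a,b)_19: α=-1, u≡14; β=2, v≡7 (mod 19); (14|19)=-1, (7|19)=+1; sign (−1)^0·-1^2·+1^-1 = +1.
(2187185, -4290 / ℚ) ramifies at {3, 11, 13, 23}: a division algebra.

[3, 11, 13, 23]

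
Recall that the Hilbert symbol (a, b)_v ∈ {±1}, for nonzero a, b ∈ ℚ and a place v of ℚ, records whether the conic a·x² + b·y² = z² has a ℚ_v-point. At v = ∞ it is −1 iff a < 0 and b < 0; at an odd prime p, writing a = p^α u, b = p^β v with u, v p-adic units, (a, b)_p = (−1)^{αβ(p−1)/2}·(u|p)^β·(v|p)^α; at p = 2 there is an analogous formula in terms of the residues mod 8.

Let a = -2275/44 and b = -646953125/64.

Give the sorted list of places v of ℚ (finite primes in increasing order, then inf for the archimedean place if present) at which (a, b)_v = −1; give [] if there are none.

(a, b) ≡ (-1001, -5) mod (ℚ^×)²; places V = {2, 5, 7, 11, 13, ∞}.
(a,b)_13: α=1, u≡4; β=2, v≡2 (mod 13); (4|13)=+1, (2|13)=-1; sign (−1)^0·+1^2·-1^1 = -1.
(a,b)_5: α=2, u≡1; β=7, v≡1 (mod 5); (1|5)=+1, (1|5)=+1; sign (−1)^0·+1^7·+1^2 = +1.
(a,b)_2: α=-2, β=-6; u≡7, v≡3 (mod 8); ε(u)ε(v)=1·1, αω(v)=-2·1, βω(u)=-6·0; sum ≡ 1  ⇒  -1.
(a,b)_11: α=-1, u≡6; β=0, v≡8 (mod 11); (6|11)=-1, (8|11)=-1; sign (−1)^0·-1^0·-1^-1 = -1.
(a,b)_∞: sgn(-1001)=−, sgn(-5)=−, so -1.
(a,b)_7: α=1, u≡2; β=2, v≡2 (mod 7); (2|7)=+1, (2|7)=+1; sign (−1)^0·+1^2·+1^1 = +1.
Ram(-1001, -5) = {2, 11, 13, ∞}; no ℚ_2-point on the conic.

[2, 11, 13, inf]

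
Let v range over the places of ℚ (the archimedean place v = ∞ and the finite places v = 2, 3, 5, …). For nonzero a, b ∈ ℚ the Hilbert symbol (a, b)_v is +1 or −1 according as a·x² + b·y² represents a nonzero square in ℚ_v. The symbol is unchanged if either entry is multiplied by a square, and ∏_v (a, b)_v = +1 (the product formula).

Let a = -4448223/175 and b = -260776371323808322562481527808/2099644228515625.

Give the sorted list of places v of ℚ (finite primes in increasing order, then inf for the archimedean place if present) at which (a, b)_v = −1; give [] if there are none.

[3, 13, 19, inf]

(a, b) ≡ (-3459729, -494247) mod (ℚ^×)²; places V = {2, 3, 5, 7, 11, 13, 19, 23, 29, 31, 43, ∞}.
(a,b)_7: α=-1, u≡1; β=2, v≡1 (mod 7); (1|7)=+1, (1|7)=+1; sign (−1)^0·+1^2·+1^-1 = +1.
(a,b)_3: α=3, u≡2; β=19, v≡2 (mod 3); (2|3)=-1, (2|3)=-1; sign (−1)^1·-1^19·-1^3 = -1.
(a,b)_31: α=0, u≡3; β=-2, v≡12 (mod 31); (3|31)=-1, (12|31)=-1; sign (−1)^0·-1^-2·-1^0 = +1.
(a,b)_43: α=0, u≡28; β=-2, v≡13 (mod 43); (28|43)=-1, (13|43)=+1; sign (−1)^0·-1^-2·+1^0 = +1.
(a,b)_13: α=1, u≡9; β=3, v≡5 (mod 13); (9|13)=+1, (5|13)=-1; sign (−1)^0·+1^3·-1^1 = -1.
(a,b)_23: α=1, u≡7; β=3, v≡2 (mod 23); (7|23)=-1, (2|23)=+1; sign (−1)^1·-1^3·+1^1 = +1.
(a,b)_2: α=0, β=10; u≡7, v≡1 (mod 8); ε(u)ε(v)=1·0, αω(v)=0·0, βω(u)=10·0; sum ≡ 0  ⇒  +1.
(a,b)_19: α=1, u≡5; β=3, v≡6 (mod 19); (5|19)=+1, (6|19)=+1; sign (−1)^1·+1^3·+1^1 = -1.
(a,b)_∞: sgn(-3459729)=−, sgn(-494247)=−, so -1.
(a,b)_5: α=-2, u≡1; β=-10, v≡3 (mod 5); (1|5)=+1, (3|5)=-1; sign (−1)^0·+1^-10·-1^-2 = +1.
(a,b)_11: α=0, u≡10; β=-2, v≡4 (mod 11); (10|11)=-1, (4|11)=+1; sign (−1)^0·-1^-2·+1^0 = +1.
(a,b)_29: α=1, u≡23; β=3, v≡28 (mod 29); (23|29)=+1, (28|29)=+1; sign (−1)^0·+1^3·+1^1 = +1.
Ram(-3459729, -494247) = {3, 13, 19, ∞}; no ℚ_3-point on the conic.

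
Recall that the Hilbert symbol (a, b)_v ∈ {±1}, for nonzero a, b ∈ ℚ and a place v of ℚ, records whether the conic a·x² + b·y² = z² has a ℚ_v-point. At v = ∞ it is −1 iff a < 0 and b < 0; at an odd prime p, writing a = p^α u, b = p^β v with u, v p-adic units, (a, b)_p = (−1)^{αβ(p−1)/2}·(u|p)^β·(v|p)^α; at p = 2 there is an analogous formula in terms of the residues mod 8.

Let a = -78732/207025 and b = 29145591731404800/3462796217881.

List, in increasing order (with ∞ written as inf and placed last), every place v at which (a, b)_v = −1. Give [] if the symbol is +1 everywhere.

[3, 29]

Mod squares: a ≡ -3, b ≡ 1653. Check v ∈ {∞, 2, 3, 5, 7, 11, 13, 19, 29}.
v=3: a=3^9·(≡2), b=3^17·(≡2) mod 3; (2|3)=-1, (2|3)=-1; (−1)^{9·17·1}·(-1)^17·(-1)^9 = -1.
v=11: a=11^0·(≡10), b=11^-4·(≡3) mod 11; (10|11)=-1, (3|11)=+1; (−1)^{0·-4·5}·(-1)^-4·(+1)^0 = +1.
v=5: a=5^-2·(≡3), b=5^2·(≡2) mod 5; (3|5)=-1, (2|5)=-1; (−1)^{-2·2·2}·(-1)^2·(-1)^-2 = +1.
v=29: a=29^0·(≡14), b=29^1·(≡16) mod 29; (14|29)=-1, (16|29)=+1; (−1)^{0·1·14}·(-1)^1·(+1)^0 = -1.
v=7: a=7^-2·(≡1), b=7^-2·(≡2) mod 7; (1|7)=+1, (2|7)=+1; (−1)^{-2·-2·3}·(+1)^-2·(+1)^-2 = +1.
v=∞: -3 < 0 and 1653 > 0  ⇒  (a,b)_∞ = +1.
v=19: a=19^0·(≡4), b=19^1·(≡6) mod 19; (4|19)=+1, (6|19)=+1; (−1)^{0·1·9}·(+1)^1·(+1)^0 = +1.
v=2: v_2(a)=2, v_2(b)=14; units ≡ 5, 5 (mod 8); ε·ε+αω+βω = 0·0+2·1+14·1 ≡ 0  ⇒  (a,b)_2 = +1.
v=13: a=13^-2·(≡3), b=13^-6·(≡7) mod 13; (3|13)=+1, (7|13)=-1; (−1)^{-2·-6·6}·(+1)^-6·(-1)^-2 = +1.
Ram(-3, 1653) = {3, 29}; no ℚ_3-point on the conic.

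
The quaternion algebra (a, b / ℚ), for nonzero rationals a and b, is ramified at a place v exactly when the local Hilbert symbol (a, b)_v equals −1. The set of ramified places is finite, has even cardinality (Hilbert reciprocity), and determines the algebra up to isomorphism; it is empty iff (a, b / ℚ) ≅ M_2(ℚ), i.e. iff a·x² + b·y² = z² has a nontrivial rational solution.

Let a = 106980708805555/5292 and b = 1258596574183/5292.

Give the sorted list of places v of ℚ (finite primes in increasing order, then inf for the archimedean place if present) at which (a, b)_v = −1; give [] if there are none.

[3, 13, 17, 19]

(a, b) ≡ (62985, 741) mod (ℚ^×)²; places V = {2, 3, 5, 7, 13, 17, 19, ∞}.
(a,b)_7: α=-2, u≡6; β=-2, v≡6 (mod 7); (6|7)=-1, (6|7)=-1; sign (−1)^0·-1^-2·-1^-2 = +1.
(a,b)_2: α=-2, β=-2; u≡1, v≡5 (mod 8); ε(u)ε(v)=0·0, αω(v)=-2·1, βω(u)=-2·0; sum ≡ 0  ⇒  +1.
(a,b)_5: α=1, u≡3; β=0, v≡4 (mod 5); (3|5)=-1, (4|5)=+1; sign (−1)^0·-1^0·+1^1 = +1.
(a,b)_13: α=3, u≡10; β=3, v≡7 (mod 13); (10|13)=+1, (7|13)=-1; sign (−1)^0·+1^3·-1^3 = -1.
(a,b)_∞: sgn(62985)=+, sgn(741)=+, so +1.
(a,b)_3: α=-3, u≡1; β=-3, v≡1 (mod 3); (1|3)=+1, (1|3)=+1; sign (−1)^1·+1^-3·+1^-3 = -1.
(a,b)_17: α=5, u≡15; β=4, v≡3 (mod 17); (15|17)=+1, (3|17)=-1; sign (−1)^0·+1^4·-1^5 = -1.
(a,b)_19: α=3, u≡17; β=3, v≡4 (mod 19); (17|19)=+1, (4|19)=+1; sign (−1)^1·+1^3·+1^3 = -1.
(62985, 741 / ℚ) ramifies at {3, 13, 17, 19}: a division algebra.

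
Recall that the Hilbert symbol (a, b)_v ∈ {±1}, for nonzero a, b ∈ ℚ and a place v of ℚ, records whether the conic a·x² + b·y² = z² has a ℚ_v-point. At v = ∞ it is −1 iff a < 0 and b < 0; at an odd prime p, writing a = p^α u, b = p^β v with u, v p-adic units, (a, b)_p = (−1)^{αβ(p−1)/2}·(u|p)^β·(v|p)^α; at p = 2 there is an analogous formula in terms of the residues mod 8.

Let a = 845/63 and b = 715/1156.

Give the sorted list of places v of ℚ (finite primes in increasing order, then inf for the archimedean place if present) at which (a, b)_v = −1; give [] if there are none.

(a, b) ≡ (35, 715) mod (ℚ^×)²; places V = {2, 3, 5, 7, 11, 13, 17, ∞}.
(a,b)_5: α=1, u≡3; β=1, v≡3 (mod 5); (3|5)=-1, (3|5)=-1; sign (−1)^0·-1^1·-1^1 = +1.
(a,b)_2: α=0, β=-2; u≡3, v≡3 (mod 8); ε(u)ε(v)=1·1, αω(v)=0·1, βω(u)=-2·1; sum ≡ 1  ⇒  -1.
(a,b)_11: α=0, u≡8; β=1, v≡10 (mod 11); (8|11)=-1, (10|11)=-1; sign (−1)^0·-1^1·-1^0 = -1.
(a,b)_3: α=-2, u≡2; β=0, v≡1 (mod 3); (2|3)=-1, (1|3)=+1; sign (−1)^0·-1^0·+1^-2 = +1.
(a,b)_17: α=0, u≡1; β=-2, v≡13 (mod 17); (1|17)=+1, (13|17)=+1; sign (−1)^0·+1^-2·+1^0 = +1.
(a,b)_13: α=2, u≡4; β=1, v≡10 (mod 13); (4|13)=+1, (10|13)=+1; sign (−1)^0·+1^1·+1^2 = +1.
(a,b)_7: α=-1, u≡6; β=0, v≡1 (mod 7); (6|7)=-1, (1|7)=+1; sign (−1)^0·-1^0·+1^-1 = +1.
(a,b)_∞: sgn(35)=+, sgn(715)=+, so +1.
Ram(35, 715) = {2, 11}; no ℚ_2-point on the conic.

[2, 11]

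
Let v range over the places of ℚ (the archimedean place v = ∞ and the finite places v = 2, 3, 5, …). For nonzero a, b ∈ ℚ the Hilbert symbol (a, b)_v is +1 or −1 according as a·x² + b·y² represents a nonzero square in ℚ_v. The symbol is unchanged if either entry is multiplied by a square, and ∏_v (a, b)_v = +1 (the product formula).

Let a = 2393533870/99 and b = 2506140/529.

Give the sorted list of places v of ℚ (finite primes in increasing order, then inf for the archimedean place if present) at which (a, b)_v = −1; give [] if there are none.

[5, 7, 11, 13, 17, 23]

Mod squares: a ≡ 559130, b ≡ 7735. Check v ∈ {∞, 2, 3, 5, 7, 11, 13, 17, 23, 31}.
v=∞: 559130 > 0 and 7735 > 0  ⇒  (a,b)_∞ = +1.
v=31: a=31^2·(≡1), b=31^0·(≡19) mod 31; (1|31)=+1, (19|31)=+1; (−1)^{2·0·15}·(+1)^0·(+1)^2 = +1.
v=13: a=13^1·(≡7), b=13^1·(≡9) mod 13; (7|13)=-1, (9|13)=+1; (−1)^{1·1·6}·(-1)^1·(+1)^1 = -1.
v=23: a=23^1·(≡22), b=23^-2·(≡14) mod 23; (22|23)=-1, (14|23)=-1; (−1)^{1·-2·11}·(-1)^-2·(-1)^1 = -1.
v=3: a=3^-2·(≡2), b=3^4·(≡1) mod 3; (2|3)=-1, (1|3)=+1; (−1)^{-2·4·1}·(-1)^4·(+1)^-2 = +1.
v=11: a=11^-1·(≡10), b=11^0·(≡10) mod 11; (10|11)=-1, (10|11)=-1; (−1)^{-1·0·5}·(-1)^0·(-1)^-1 = -1.
v=7: a=7^2·(≡6), b=7^1·(≡3) mod 7; (6|7)=-1, (3|7)=-1; (−1)^{2·1·3}·(-1)^1·(-1)^2 = -1.
v=17: a=17^1·(≡5), b=17^1·(≡15) mod 17; (5|17)=-1, (15|17)=+1; (−1)^{1·1·8}·(-1)^1·(+1)^1 = -1.
v=2: v_2(a)=1, v_2(b)=2; units ≡ 5, 7 (mod 8); ε·ε+αω+βω = 0·1+1·0+2·1 ≡ 0  ⇒  (a,b)_2 = +1.
v=5: a=5^1·(≡1), b=5^1·(≡2) mod 5; (1|5)=+1, (2|5)=-1; (−1)^{1·1·2}·(+1)^1·(-1)^1 = -1.
Ram(559130, 7735) = {5, 7, 11, 13, 17, 23}; no ℚ_5-point on the conic.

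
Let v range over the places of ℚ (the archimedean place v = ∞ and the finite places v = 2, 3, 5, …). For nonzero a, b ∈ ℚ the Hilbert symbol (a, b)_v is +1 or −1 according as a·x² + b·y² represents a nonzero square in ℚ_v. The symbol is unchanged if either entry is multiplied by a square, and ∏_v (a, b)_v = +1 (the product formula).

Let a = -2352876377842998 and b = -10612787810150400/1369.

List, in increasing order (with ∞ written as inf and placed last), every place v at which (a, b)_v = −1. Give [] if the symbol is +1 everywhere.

(a, b) ≡ (-30422, -102714) mod (ℚ^×)²; places V = {2, 3, 5, 7, 17, 19, 37, 41, 53, ∞}.
(a,b)_37: α=0, u≡31; β=-2, v≡6 (mod 37); (31|37)=-1, (6|37)=-1; sign (−1)^0·-1^-2·-1^0 = +1.
(a,b)_∞: sgn(-30422)=−, sgn(-102714)=−, so -1.
(a,b)_2: α=1, β=11; u≡5, v≡3 (mod 8); ε(u)ε(v)=0·1, αω(v)=1·1, βω(u)=11·1; sum ≡ 0  ⇒  +1.
(a,b)_19: α=2, u≡5; β=1, v≡17 (mod 19); (5|19)=+1, (17|19)=+1; sign (−1)^0·+1^1·+1^2 = +1.
(a,b)_7: α=3, u≡2; β=4, v≡1 (mod 7); (2|7)=+1, (1|7)=+1; sign (−1)^0·+1^4·+1^3 = +1.
(a,b)_53: α=1, u≡24; β=1, v≡48 (mod 53); (24|53)=+1, (48|53)=-1; sign (−1)^0·+1^1·-1^1 = -1.
(a,b)_3: α=2, u≡1; β=1, v≡1 (mod 3); (1|3)=+1, (1|3)=+1; sign (−1)^0·+1^1·+1^2 = +1.
(a,b)_17: α=2, u≡13; β=1, v≡14 (mod 17); (13|17)=+1, (14|17)=-1; sign (−1)^0·+1^1·-1^2 = +1.
(a,b)_5: α=0, u≡2; β=2, v≡1 (mod 5); (2|5)=-1, (1|5)=+1; sign (−1)^0·-1^2·+1^0 = +1.
(a,b)_41: α=3, u≡16; β=2, v≡39 (mod 41); (16|41)=+1, (39|41)=+1; sign (−1)^0·+1^2·+1^3 = +1.
|Ram(-30422, -102714)| = 2, even; anisotropic at {53, ∞}.

[53, inf]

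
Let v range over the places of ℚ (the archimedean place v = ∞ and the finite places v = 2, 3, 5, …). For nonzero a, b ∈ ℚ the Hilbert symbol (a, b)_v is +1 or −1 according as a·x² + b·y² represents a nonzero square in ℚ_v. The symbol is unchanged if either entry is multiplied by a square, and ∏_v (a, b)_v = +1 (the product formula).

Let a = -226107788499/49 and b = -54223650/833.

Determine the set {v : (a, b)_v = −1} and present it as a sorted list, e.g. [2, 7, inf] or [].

(a, b) ≡ (-19, -24242) mod (ℚ^×)²; places V = {2, 3, 5, 7, 13, 17, 19, 23, 31, ∞}.
(a,b)_31: α=2, u≡26; β=1, v≡17 (mod 31); (26|31)=-1, (17|31)=-1; sign (−1)^0·-1^1·-1^2 = -1.
(a,b)_19: α=1, u≡3; β=0, v≡2 (mod 19); (3|19)=-1, (2|19)=-1; sign (−1)^0·-1^0·-1^1 = -1.
(a,b)_5: α=0, u≡4; β=2, v≡3 (mod 5); (4|5)=+1, (3|5)=-1; sign (−1)^0·+1^2·-1^0 = +1.
(a,b)_17: α=2, u≡13; β=-1, v≡4 (mod 17); (13|17)=+1, (4|17)=+1; sign (−1)^0·+1^-1·+1^2 = +1.
(a,b)_3: α=4, u≡2; β=2, v≡1 (mod 3); (2|3)=-1, (1|3)=+1; sign (−1)^0·-1^2·+1^4 = +1.
(a,b)_7: α=-2, u≡2; β=-2, v≡3 (mod 7); (2|7)=+1, (3|7)=-1; sign (−1)^0·+1^-2·-1^-2 = +1.
(a,b)_∞: sgn(-19)=−, sgn(-24242)=−, so -1.
(a,b)_2: α=0, β=1; u≡5, v≡7 (mod 8); ε(u)ε(v)=0·1, αω(v)=0·0, βω(u)=1·1; sum ≡ 1  ⇒  -1.
(a,b)_23: α=2, u≡18; β=1, v≡13 (mod 23); (18|23)=+1, (13|23)=+1; sign (−1)^0·+1^1·+1^2 = +1.
(a,b)_13: α=0, u≡7; β=2, v≡3 (mod 13); (7|13)=-1, (3|13)=+1; sign (−1)^0·-1^2·+1^0 = +1.
Ram(-19, -24242) = {2, 19, 31, ∞}; no ℚ_2-point on the conic.

[2, 19, 31, inf]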